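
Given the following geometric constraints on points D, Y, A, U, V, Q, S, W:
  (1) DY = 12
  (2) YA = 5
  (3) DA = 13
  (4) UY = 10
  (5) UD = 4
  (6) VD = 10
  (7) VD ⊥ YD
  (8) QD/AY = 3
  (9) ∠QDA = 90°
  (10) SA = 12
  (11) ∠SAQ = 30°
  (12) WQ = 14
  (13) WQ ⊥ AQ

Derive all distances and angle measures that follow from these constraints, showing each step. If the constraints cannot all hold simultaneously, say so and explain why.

The constraints are consistent.

From the given relations:
  QD = 3·AY = 3·5 = 15

Step 1: From YD = 12, DV = 10, and ∠YDV = 90°, by the law of cosines:
  YV² = YD² + DV² - 2·YD·DV·cos(90°) = 144 + 100 - 0 = 244
  YV = 2·√61

Step 2: From AD = 13, DQ = 15, and ∠ADQ = 90°, by the law of cosines:
  AQ² = AD² + DQ² - 2·AD·DQ·cos(90°) = 169 + 225 - 0 = 394
  AQ ≈ 19.85

Step 3: From DA = 13, DY = 12, AY = 5, by the inverse law of cosines:
  cos(∠ADY) = (DA² + DY² - AY²) / (2·DA·DY)
  ∠ADY = 22.62°

Step 4: From DU = 4, DY = 12, UY = 10, by the inverse law of cosines:
  cos(∠UDY) = (DU² + DY² - UY²) / (2·DU·DY)
  ∠UDY = 51.32°

Step 5: From YA = 5, YD = 12, AD = 13, by the inverse law of cosines:
  cos(∠AYD) = (YA² + YD² - AD²) / (2·YA·YD)
  ∠AYD = 90°

Step 6: From YD = 12, YU = 10, DU = 4, by the inverse law of cosines:
  cos(∠DYU) = (YD² + YU² - DU²) / (2·YD·YU)
  ∠DYU = 18.19°

Step 7: From AD = 13, AY = 5, DY = 12, by the inverse law of cosines:
  cos(∠DAY) = (AD² + AY² - DY²) / (2·AD·AY)
  ∠DAY = 67.38°

Step 8: From UD = 4, UY = 10, DY = 12, by the inverse law of cosines:
  cos(∠DUY) = (UD² + UY² - DY²) / (2·UD·UY)
  ∠DUY = 110.49°

Step 9: From AQ = 19.85, QW = 14, and ∠AQW = 90°, by the law of cosines:
  AW² = AQ² + QW² - 2·AQ·QW·cos(90°) = 394 + 196 - 0 = 590
  AW ≈ 24.29

Step 10: From QA = 19.85, AS = 12, and ∠QAS = 30°, by the law of cosines:
  QS² = QA² + AS² - 2·QA·AS·cos(30°) = 394 + 144 - 412.6 = 125.4
  QS ≈ 11.2

Step 11: From YD = 12, YV = 2·√61, DV = 10, by the inverse law of cosines:
  cos(∠DYV) = (YD² + YV² - DV²) / (2·YD·YV)
  ∠DYV = 39.81°

Step 12: From AD = 13, AQ = 19.85, DQ = 15, by the inverse law of cosines:
  cos(∠DAQ) = (AD² + AQ² - DQ²) / (2·AD·AQ)
  ∠DAQ = 49.09°

Step 13: From VD = 10, VY = 2·√61, DY = 12, by the inverse law of cosines:
  cos(∠DVY) = (VD² + VY² - DY²) / (2·VD·VY)
  ∠DVY = 50.19°

Step 14: From QA = 19.85, QD = 15, AD = 13, by the inverse law of cosines:
  cos(∠AQD) = (QA² + QD² - AD²) / (2·QA·QD)
  ∠AQD = 40.91°

Step 15: From AQ = 19.85, AW = 24.29, QW = 14, by the inverse law of cosines:
  cos(∠QAW) = (AQ² + AW² - QW²) / (2·AQ·AW)
  ∠QAW = 35.2°

Step 16: From QA = 19.85, QS = 11.2, AS = 12, by the inverse law of cosines:
  cos(∠AQS) = (QA² + QS² - AS²) / (2·QA·QS)
  ∠AQS = 32.39°

Step 17: From SA = 12, SQ = 11.2, AQ = 19.85, by the inverse law of cosines:
  cos(∠ASQ) = (SA² + SQ² - AQ²) / (2·SA·SQ)
  ∠ASQ = 117.61°

Step 18: From WA = 24.29, WQ = 14, AQ = 19.85, by the inverse law of cosines:
  cos(∠AWQ) = (WA² + WQ² - AQ²) / (2·WA·WQ)
  ∠AWQ = 54.8°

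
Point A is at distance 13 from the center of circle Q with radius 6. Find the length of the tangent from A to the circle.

tangent = √(d² - r²) = √(13² - 6²) = √(169 - 36) = √133 = sqrt(133)

sqrt(133)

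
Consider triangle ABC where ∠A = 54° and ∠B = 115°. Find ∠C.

The interior angles sum to 180°: angle C = 180 - 54 - 115 = 11°.
The triangle is obtuse (angles 54°, 115°, 11°).

11 degrees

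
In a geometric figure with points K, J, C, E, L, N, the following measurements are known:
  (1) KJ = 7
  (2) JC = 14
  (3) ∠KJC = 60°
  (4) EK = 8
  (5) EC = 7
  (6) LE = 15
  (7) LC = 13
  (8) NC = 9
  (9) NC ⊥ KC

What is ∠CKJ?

Step 1: By the law of cosines on triangle KJC: KC² = 7² + 14² − 2·7·14·cos(60°) = 147, so KC = 7·√3.
Step 2: By the inverse law of cosines on triangle CKJ: cos(∠CKJ) = ((7·√3)² + 7² − 14²) / (2·7·√3·7) = 0/169.74 = 0, so ∠CKJ = 90°.

Therefore, the measure of angle ∠CKJ = 90°.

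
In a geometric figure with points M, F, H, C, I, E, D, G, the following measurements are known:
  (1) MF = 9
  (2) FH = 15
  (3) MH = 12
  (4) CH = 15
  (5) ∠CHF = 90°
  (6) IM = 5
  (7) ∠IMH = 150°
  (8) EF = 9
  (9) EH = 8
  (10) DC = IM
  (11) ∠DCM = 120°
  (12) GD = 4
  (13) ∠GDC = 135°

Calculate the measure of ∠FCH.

Step 1: By the law of cosines on triangle CHF: CF² = 15² + 15² − 2·15·15·cos(90°) = 450, so CF = 15·√2.
Step 2: By the inverse law of cosines on triangle FCH: cos(∠FCH) = ((15·√2)² + 15² − 15²) / (2·15·√2·15) = 450/636.4 = 0.7071, so ∠FCH = 45°.

Therefore, the measure of angle ∠FCH = 45°.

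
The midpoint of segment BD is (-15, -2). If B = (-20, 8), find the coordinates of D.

Using the midpoint formula: M = ((x1 + x2)/2, (y1 + y2)/2)
We know M = (-15, -2) and B = (-20, 8)
For x: -15 = (-20 + x2)/2, so x2 = 2*-15 - -20 = -10
For y: -2 = (8 + y2)/2, so y2 = 2*-2 - 8 = -12
D = (-10, -12)

(-10, -12)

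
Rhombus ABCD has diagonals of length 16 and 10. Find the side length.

In a rhombus, the diagonals bisect each other perpendicularly, creating four congruent right triangles.
Each triangle has legs 8 (half of 16) and 5 (half of 10).
The hypotenuse of each right triangle is a side of the rhombus:
side = sqrt(8^2 + 5^2) = sqrt(89)

sqrt(89)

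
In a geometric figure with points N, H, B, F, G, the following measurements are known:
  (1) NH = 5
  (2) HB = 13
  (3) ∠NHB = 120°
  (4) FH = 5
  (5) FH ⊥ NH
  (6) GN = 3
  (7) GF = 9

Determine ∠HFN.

Step 1: By the law of cosines on triangle FHN: FN² = 5² + 5² − 2·5·5·cos(90°) = 50, so FN = 5·√2.
Step 2: By the inverse law of cosines on triangle HFN: cos(∠HFN) = (5² + (5·√2)² − 5²) / (2·5·5·√2) = 50/70.71 = 0.7071, so ∠HFN = 45°.

Therefore, the measure of angle ∠HFN = 45°.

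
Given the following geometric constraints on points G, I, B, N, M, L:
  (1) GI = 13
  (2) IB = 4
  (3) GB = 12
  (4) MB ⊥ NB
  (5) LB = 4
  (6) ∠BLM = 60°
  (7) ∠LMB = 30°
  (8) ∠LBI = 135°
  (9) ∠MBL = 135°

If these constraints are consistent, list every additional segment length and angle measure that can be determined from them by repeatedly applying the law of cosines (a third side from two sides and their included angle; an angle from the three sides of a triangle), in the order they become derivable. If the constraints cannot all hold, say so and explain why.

These constraints are not satisfiable: (6), (7) and (9) are the three interior angles of triangle BLM, which must sum to 180°, but 60° + 30° + 135° = 225°. No planar figure meets all of them, so nothing further can be derived.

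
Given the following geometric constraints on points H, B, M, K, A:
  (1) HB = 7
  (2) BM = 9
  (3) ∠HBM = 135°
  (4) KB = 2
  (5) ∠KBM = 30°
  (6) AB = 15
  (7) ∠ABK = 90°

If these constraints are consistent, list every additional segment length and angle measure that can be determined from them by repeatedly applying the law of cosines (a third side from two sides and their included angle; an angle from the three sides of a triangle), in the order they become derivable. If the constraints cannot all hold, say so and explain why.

The constraints are consistent. Derivable facts, in order:
After 1 step:
- HM ≈ 14.8
- KA ≈ 15.13
- MK ≈ 7.34
After 2 steps:
- ∠AKB = 82.41°
- ∠BAK = 7.59°
- ∠BHM = 25.46°
- ∠BKM = 142.17°
- ∠BMH = 19.54°
- ∠BMK = 7.83°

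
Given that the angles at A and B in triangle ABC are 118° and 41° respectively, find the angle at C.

angle C = 180 - 118 - 41 = 21 degrees.

21 degrees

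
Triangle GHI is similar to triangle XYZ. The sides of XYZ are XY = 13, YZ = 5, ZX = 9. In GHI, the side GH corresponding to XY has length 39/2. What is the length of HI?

Since the triangles are similar, the ratio of corresponding sides is constant.
Scale factor k = GH / XY = 39/2 / 13 = 3/2
HI = k * YZ = 3/2 * 5 = 15/2

15/2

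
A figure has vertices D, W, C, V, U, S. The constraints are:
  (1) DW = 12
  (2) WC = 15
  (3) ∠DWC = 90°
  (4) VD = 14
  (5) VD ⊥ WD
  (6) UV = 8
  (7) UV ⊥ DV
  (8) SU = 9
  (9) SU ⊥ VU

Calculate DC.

Step 1: By the law of cosines on triangle DWC: DC² = 12² + 15² − 2·12·15·cos(90°) = 369, so DC = 3·√41.

Therefore, the length of DC = 3·√41.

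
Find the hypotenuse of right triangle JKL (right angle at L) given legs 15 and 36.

In a right triangle, the square of the hypotenuse equals the sum of the squares of the two legs.
The legs are 15 and 36, so the hypotenuse = sqrt(225 + 1296) = sqrt(1521) = 39.

39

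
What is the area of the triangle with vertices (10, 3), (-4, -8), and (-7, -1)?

The Shoelace formula computes the area from vertex coordinates by summing cross products.
For vertices (10,3), (-4,-8), (-7,-1):
Signed sum = 10*-8 - -4*3 + -4*-1 - -7*-8 + -7*3 - 10*-1
= -68 + -52 + -11 = -131
Area = (1/2)|-131| = 131/2.

131/2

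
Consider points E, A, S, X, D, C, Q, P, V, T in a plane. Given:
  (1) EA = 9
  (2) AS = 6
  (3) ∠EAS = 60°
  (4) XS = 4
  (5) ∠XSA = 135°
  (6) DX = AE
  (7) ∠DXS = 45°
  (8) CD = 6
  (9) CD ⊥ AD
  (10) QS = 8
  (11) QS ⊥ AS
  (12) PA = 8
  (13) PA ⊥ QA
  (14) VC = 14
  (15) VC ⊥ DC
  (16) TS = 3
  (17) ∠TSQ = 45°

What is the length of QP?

Step 1: By the law of cosines on triangle QSA: QA² = 8² + 6² − 2·8·6·cos(90°) = 100, so QA = 10.
Step 2: By the law of cosines on triangle QAP: QP² = 10² + 8² − 2·10·8·cos(90°) = 164, so QP = 2·√41.

Therefore, the length of QP = 2·√41.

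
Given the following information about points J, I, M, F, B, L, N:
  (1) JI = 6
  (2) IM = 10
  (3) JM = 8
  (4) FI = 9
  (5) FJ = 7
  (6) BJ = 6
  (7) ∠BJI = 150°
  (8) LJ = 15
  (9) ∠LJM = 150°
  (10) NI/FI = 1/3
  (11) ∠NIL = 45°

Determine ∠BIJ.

Step 1: By the law of cosines on triangle IJB: IB² = 6² + 6² − 2·6·6·cos(150°) = 134.35, so IB ≈ 11.59.
Step 2: By the inverse law of cosines on triangle BIJ: cos(∠BIJ) = (11.59² + 6² − 6²) / (2·11.59·6) = 134.35/139.09 = 0.9659, so ∠BIJ = 15°.

Therefore, the measure of angle ∠BIJ = 15°.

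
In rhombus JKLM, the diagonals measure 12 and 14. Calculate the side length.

The diagonals of a rhombus bisect each other at right angles.
Half-diagonals: 12/2 = 6 and 14/2 = 7
side = sqrt(6^2 + 7^2)
side = sqrt(36 + 49)
side = sqrt(85)

sqrt(85)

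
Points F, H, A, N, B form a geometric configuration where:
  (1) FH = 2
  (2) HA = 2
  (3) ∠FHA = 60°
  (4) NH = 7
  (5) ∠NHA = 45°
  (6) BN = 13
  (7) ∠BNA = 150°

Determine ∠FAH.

Step 1: By the law of cosines on triangle AHF: AF² = 2² + 2² − 2·2·2·cos(60°) = 4, so AF = 2.
Step 2: By the inverse law of cosines on triangle FAH: cos(∠FAH) = (2² + 2² − 2²) / (2·2·2) = 4/8 = 0.5, so ∠FAH = 60°.

Therefore, the measure of angle ∠FAH = 60°.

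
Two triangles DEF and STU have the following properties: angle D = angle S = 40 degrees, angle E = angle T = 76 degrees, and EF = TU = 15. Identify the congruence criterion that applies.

The given information provides:
angle D = angle S = 40 degrees, angle E = angle T = 76 degrees, and EF = TU = 15
This matches the AAS congruence theorem.
Two pairs of corresponding angles and a non-included side are equal (Angle-Angle-Side).

AAS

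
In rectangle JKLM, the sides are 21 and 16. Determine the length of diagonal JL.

Using the Pythagorean theorem:
d² = 21² + 16² = 441 + 256 = 697
d = sqrt(697)

sqrt(697)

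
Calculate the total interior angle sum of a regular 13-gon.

The sum of interior angles of an n-sided polygon is (n - 2) * 180.
For n = 13: (13 - 2) * 180 = 11 * 180 = 1980 degrees.

1980 degrees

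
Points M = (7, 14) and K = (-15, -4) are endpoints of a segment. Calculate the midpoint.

M = ((x₁ + x₂)/2, (y₁ + y₂)/2)
= ((7 + -15)/2, (14 + -4)/2)
= (-8/2, 10/2) = (-4, 5)

(-4, 5)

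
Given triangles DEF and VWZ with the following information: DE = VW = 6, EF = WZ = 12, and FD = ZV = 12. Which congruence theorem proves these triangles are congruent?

The given information matches SSS: All three pairs of corresponding sides are equal (Side-Side-Side).

SSS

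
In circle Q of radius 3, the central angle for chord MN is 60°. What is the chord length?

Chord = 2(3) sin(30°) = 3

3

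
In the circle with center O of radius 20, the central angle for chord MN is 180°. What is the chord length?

Chord length = 2r sin(θ/2)
= 2 × 20 × sin(180°/2)
= 2 × 20 × sin(90°)
= 40

40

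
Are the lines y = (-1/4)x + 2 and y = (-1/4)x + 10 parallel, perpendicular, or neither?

Slope of line 1: m1 = -1/4
Slope of line 2: m2 = -1/4
m1 = m2, so the lines are parallel.

Parallel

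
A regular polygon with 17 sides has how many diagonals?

Each of the 17 vertices connects to 14 non-adjacent vertices via diagonals.
Total connections = 17 × 14 = 238, but each diagonal is counted twice.
Number of diagonals = 238 / 2 = 119.

119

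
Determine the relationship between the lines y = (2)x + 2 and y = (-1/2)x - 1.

Slope of line 1: m1 = 2
Slope of line 2: m2 = -1/2
m1 * m2 = -1, so perpendicular.

Perpendicular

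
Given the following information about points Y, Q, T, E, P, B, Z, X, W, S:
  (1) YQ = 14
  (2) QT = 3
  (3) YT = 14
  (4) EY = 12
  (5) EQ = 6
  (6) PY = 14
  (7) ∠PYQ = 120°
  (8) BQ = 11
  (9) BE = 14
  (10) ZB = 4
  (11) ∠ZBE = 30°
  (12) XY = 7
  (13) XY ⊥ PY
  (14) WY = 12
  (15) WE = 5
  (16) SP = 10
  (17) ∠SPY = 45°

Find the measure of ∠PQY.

Step 1: By the law of cosines on triangle QYP: QP² = 14² + 14² − 2·14·14·cos(120°) = 588, so QP = 14·√3.
Step 2: By the inverse law of cosines on triangle PQY: cos(∠PQY) = ((14·√3)² + 14² − 14²) / (2·14·√3·14) = 588/678.96 = 0.866, so ∠PQY = 30°.

Therefore, the measure of angle ∠PQY = 30°.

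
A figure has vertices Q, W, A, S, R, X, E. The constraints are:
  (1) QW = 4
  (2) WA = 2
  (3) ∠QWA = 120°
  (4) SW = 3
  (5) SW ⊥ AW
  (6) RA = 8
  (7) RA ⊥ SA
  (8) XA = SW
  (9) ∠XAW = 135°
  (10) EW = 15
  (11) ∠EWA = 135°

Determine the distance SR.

Step 1: By the law of cosines on triangle SWA: SA² = 3² + 2² − 2·3·2·cos(90°) = 13, so SA = √13.
Step 2: By the law of cosines on triangle SAR: SR² = √13² + 8² − 2·√13·8·cos(90°) = 77, so SR = √77.

Therefore, the length of SR = √77.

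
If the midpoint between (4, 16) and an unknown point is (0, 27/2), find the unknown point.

Using the midpoint formula: M = ((x1 + x2)/2, (y1 + y2)/2)
We know M = (0, 27/2) and S = (4, 16)
For x: 0 = (4 + x2)/2, so x2 = 2*0 - 4 = -4
For y: 27/2 = (16 + y2)/2, so y2 = 2*27/2 - 16 = 11
P = (-4, 11)

(-4, 11)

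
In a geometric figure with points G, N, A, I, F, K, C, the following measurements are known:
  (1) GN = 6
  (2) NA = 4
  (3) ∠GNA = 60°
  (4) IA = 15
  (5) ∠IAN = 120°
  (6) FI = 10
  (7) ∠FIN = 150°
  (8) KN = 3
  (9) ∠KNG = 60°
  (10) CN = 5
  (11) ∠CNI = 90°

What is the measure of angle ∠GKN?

Step 1: By the law of cosines on triangle KNG: KG² = 3² + 6² − 2·3·6·cos(60°) = 27, so KG = 3·√3.
Step 2: By the inverse law of cosines on triangle GKN: cos(∠GKN) = ((3·√3)² + 3² − 6²) / (2·3·√3·3) = 0/31.18 = 0, so ∠GKN = 90°.

Therefore, the measure of angle ∠GKN = 90°.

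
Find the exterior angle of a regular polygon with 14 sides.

Each exterior angle of a regular n-gon is 360 / n.
For n = 14: 360 / 14 = 180/7 degrees.

180/7 degrees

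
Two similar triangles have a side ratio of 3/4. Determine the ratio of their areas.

Area ratio = (side ratio)^2 = (3/4)^2 = 9:16.

9:16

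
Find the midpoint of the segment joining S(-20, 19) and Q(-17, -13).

M = ((x₁ + x₂)/2, (y₁ + y₂)/2)
= ((-20 + -17)/2, (19 + -13)/2)
= (-37/2, 6/2) = (-37/2, 3)

(-37/2, 3)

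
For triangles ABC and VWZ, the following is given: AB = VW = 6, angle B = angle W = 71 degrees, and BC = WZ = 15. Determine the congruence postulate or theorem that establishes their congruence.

The given information matches SAS: Two pairs of corresponding sides and the included angle are equal (Side-Angle-Side).

SAS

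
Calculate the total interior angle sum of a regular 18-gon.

The sum of interior angles of an n-sided polygon is (n - 2) * 180.
For n = 18: (18 - 2) * 180 = 16 * 180 = 2880 degrees.

2880 degrees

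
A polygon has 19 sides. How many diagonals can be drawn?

Total line segments between 19 vertices = C(19,2) = 171.
Subtract the 19 sides: 171 - 19 = 152 diagonals.

152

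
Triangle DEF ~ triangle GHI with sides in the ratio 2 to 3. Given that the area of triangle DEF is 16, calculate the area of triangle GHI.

For similar figures, the area ratio equals the square of the side ratio.
Side ratio (DEF to GHI) = 2:3, so area ratio = 2^2:3^2 = 4:9.
If the area of DEF is 16, then the area of GHI = 16 * (9/4) = 36.

36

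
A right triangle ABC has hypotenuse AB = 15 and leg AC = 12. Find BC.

Rearranging the Pythagorean theorem to solve for the unknown leg:
leg^2 = hypotenuse^2 - known_leg^2 = 225 - 144 = 81
leg = sqrt(81) = 9.

9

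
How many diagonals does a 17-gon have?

Each of the 17 vertices connects to 14 non-adjacent vertices via diagonals.
Total connections = 17 × 14 = 238, but each diagonal is counted twice.
Number of diagonals = 238 / 2 = 119.

119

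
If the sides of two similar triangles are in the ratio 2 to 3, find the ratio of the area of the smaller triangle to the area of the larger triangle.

The ratio of areas of similar triangles equals the square of the side ratio.
Side ratio = 2:3
Area ratio = (2/3)^2 = 4/9 = 4:9

4:9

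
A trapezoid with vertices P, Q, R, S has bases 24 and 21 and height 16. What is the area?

A trapezoid's area equals the midsegment times the height.
The midsegment is (24 + 21) / 2 = 45/2.
Area = 45/2 * 16 = 360.

360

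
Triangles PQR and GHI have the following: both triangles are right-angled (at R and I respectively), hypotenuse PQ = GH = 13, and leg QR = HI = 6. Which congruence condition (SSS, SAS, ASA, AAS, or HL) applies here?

The given information matches HL: The hypotenuse and one leg of two right triangles are equal (Hypotenuse-Leg).

HL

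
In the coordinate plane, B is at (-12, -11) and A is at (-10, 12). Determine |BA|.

d = sqrt((-10 - -12)^2 + (12 - -11)^2)
d = sqrt(2^2 + 23^2)
d = sqrt(4 + 529)
d = sqrt(533)

sqrt(533)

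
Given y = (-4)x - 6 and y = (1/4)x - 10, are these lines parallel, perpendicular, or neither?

Slope of line 1: m1 = -4
Slope of line 2: m2 = 1/4
m1 * m2 = -1, so perpendicular.

Perpendicular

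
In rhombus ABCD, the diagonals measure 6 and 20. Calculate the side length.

Half-diagonals are 3 and 10. side = sqrt(3^2 + 10^2) = sqrt(109)

sqrt(109)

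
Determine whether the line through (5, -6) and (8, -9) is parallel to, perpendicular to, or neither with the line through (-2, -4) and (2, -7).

Slope of line 1: m1 = (-9 - -6)/(8 - 5) = -3/3 = -1
Slope of line 2: m2 = (-7 - -4)/(2 - -2) = -3/4 = -3/4
m1 != m2 (-1 != -3/4), so not parallel.
m1 * m2 = (-1) * (-3/4) = 3/4 != -1, so not perpendicular.
The lines are neither parallel nor perpendicular.

Neither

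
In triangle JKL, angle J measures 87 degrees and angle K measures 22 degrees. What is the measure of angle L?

By the triangle angle sum property, the three interior angles of any triangle add up to 180°.
We know angle J = 87° and angle K = 22°, so their sum is 109°.
Therefore angle L = 180° - 109° = 71°.

71 degrees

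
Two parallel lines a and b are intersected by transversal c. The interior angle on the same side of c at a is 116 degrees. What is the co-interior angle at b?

Co-interior angles sum to 180: 180 - 116 = 64 degrees.

64 degrees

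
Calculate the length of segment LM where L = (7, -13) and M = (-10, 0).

The horizontal distance is |-10 - 7| = 17 and the vertical distance is |0 - -13| = 13.
By the Pythagorean theorem, d = sqrt(17^2 + 13^2) = sqrt(458).

sqrt(458)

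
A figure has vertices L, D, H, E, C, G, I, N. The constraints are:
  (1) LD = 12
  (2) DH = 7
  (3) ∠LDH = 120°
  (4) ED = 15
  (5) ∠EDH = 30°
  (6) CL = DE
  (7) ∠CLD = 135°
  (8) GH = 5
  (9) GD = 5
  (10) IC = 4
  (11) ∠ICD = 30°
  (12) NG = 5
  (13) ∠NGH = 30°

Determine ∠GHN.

Step 1: By the law of cosines on triangle HGN: HN² = 5² + 5² − 2·5·5·cos(30°) = 6.7, so HN ≈ 2.59.
Step 2: By the inverse law of cosines on triangle GHN: cos(∠GHN) = (5² + 2.59² − 5²) / (2·5·2.59) = 6.7/25.88 = 0.2588, so ∠GHN = 75°.

Therefore, the measure of angle ∠GHN = 75°.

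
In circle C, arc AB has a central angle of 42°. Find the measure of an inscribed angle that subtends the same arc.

By the inscribed angle theorem, the inscribed angle is half the central angle.
Inscribed angle = 42° / 2 = 21°

21°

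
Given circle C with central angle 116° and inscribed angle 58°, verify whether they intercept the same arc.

By the inscribed angle theorem, if both angles subtend the same arc, the inscribed angle must be half the central angle.
Half of 116° = 58°, which equals the given inscribed angle of 58°.
Therefore, yes, they correspond to the same arc.

Yes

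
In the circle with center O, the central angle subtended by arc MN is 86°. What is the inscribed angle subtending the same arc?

By the inscribed angle theorem, the inscribed angle is half the central angle.
Inscribed angle = 86° / 2 = 43°

43°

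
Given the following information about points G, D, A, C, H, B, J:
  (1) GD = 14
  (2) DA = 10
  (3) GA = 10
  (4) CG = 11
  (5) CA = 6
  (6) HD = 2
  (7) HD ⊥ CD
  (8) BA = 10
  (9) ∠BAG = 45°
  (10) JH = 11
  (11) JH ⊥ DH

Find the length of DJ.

Step 1: By the law of cosines on triangle DHJ: DJ² = 2² + 11² − 2·2·11·cos(90°) = 125, so DJ = 5·√5.

Therefore, the length of DJ = 5·√5.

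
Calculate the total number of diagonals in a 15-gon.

Total line segments between 15 vertices = C(15,2) = 105.
Subtract the 15 sides: 105 - 15 = 90 diagonals.

90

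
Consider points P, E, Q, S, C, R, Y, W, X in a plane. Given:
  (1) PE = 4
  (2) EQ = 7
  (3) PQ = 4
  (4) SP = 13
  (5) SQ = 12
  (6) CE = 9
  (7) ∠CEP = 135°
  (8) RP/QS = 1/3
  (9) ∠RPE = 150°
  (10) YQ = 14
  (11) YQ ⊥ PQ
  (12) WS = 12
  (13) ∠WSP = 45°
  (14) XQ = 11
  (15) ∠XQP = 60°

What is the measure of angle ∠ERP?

From the given relations: RP = 1/3·QS = 1/3·12 = 4.
Step 1: By the law of cosines on triangle RPE: RE² = 4² + 4² − 2·4·4·cos(150°) = 59.71, so RE ≈ 7.73.
Step 2: By the inverse law of cosines on triangle ERP: cos(∠ERP) = (7.73² + 4² − 4²) / (2·7.73·4) = 59.71/61.82 = 0.9659, so ∠ERP = 15°.

Therefore, the measure of angle ∠ERP = 15°.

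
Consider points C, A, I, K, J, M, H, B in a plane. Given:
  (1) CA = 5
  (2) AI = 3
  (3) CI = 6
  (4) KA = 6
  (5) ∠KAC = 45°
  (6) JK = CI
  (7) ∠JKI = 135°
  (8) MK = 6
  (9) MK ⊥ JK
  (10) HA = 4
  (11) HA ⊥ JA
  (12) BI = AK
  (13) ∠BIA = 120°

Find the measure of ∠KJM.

From the given relations: JK = CI = 6.
Step 1: By the law of cosines on triangle JKM: JM² = 6² + 6² − 2·6·6·cos(90°) = 72, so JM = 6·√2.
Step 2: By the inverse law of cosines on triangle KJM: cos(∠KJM) = (6² + (6·√2)² − 6²) / (2·6·6·√2) = 72/101.82 = 0.7071, so ∠KJM = 45°.

Therefore, the measure of angle ∠KJM = 45°.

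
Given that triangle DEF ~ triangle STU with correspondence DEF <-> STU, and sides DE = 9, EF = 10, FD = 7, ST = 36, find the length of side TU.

Since the triangles are similar, the ratio of corresponding sides is constant.
Scale factor k = ST / DE = 36 / 9 = 4
TU = k * EF = 4 * 10 = 40

40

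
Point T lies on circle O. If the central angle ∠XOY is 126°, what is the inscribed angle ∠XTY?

Inscribed angle = 126° / 2 = 63° (inscribed angle theorem).

63°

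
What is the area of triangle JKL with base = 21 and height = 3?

Area = (1/2) * base * height
Area = (1/2) * 21 * 3
Area = 63/2

63/2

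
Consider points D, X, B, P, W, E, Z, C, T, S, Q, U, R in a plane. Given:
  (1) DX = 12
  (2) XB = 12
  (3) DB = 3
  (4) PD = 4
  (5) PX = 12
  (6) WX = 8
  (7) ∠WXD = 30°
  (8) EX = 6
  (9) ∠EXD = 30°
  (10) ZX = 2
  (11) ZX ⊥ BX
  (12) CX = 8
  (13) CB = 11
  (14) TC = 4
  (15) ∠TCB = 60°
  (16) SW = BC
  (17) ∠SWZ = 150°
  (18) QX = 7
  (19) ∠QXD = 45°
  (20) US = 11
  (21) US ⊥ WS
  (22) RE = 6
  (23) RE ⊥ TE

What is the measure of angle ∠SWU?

From the given relations: SW = BC = 11.
Step 1: By the law of cosines on triangle WSU: WU² = 11² + 11² − 2·11·11·cos(90°) = 242, so WU = 11·√2.
Step 2: By the inverse law of cosines on triangle SWU: cos(∠SWU) = (11² + (11·√2)² − 11²) / (2·11·11·√2) = 242/342.24 = 0.7071, so ∠SWU = 45°.

Therefore, the measure of angle ∠SWU = 45°.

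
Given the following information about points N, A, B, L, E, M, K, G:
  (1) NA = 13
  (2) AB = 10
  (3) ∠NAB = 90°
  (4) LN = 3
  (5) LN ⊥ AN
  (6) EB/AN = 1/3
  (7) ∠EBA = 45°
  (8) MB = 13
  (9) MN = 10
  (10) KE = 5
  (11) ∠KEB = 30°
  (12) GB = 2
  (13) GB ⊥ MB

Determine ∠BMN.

Step 1: By the law of cosines on triangle BAN: BN² = 10² + 13² − 2·10·13·cos(90°) = 269, so BN ≈ 16.4.
Step 2: By the inverse law of cosines on triangle BMN: cos(∠BMN) = (13² + 10² − 16.4²) / (2·13·10) = 0/260 = 0, so ∠BMN = 90°.

Therefore, the measure of angle ∠BMN = 90°.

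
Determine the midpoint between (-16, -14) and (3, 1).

M = ((x₁ + x₂)/2, (y₁ + y₂)/2)
= ((-16 + 3)/2, (-14 + 1)/2)
= (-13/2, -13/2) = (-13/2, -13/2)

(-13/2, -13/2)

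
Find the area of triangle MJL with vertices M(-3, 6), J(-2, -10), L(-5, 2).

Shoelace: Area = (1/2)|-3(-10-2) + -2(2-6) + -5(6--10)| = (1/2)(36) = 18

18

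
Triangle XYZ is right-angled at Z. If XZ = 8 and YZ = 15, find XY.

By the Pythagorean theorem: XY^2 = XZ^2 + YZ^2
XY^2 = 8^2 + 15^2 = 64 + 225 = 289
XY = sqrt(289) = 17

17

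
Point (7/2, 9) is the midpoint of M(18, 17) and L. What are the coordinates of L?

Using the midpoint formula: M = ((x1 + x2)/2, (y1 + y2)/2)
We know M = (7/2, 9) and M = (18, 17)
For x: 7/2 = (18 + x2)/2, so x2 = 2*7/2 - 18 = -11
For y: 9 = (17 + y2)/2, so y2 = 2*9 - 17 = 1
L = (-11, 1)

(-11, 1)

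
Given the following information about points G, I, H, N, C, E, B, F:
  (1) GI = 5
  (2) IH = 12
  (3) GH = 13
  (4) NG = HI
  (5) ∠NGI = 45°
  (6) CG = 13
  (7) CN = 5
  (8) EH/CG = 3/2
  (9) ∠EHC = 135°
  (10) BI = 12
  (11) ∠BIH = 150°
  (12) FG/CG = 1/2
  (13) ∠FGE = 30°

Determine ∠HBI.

Step 1: By the law of cosines on triangle BIH: BH² = 12² + 12² − 2·12·12·cos(150°) = 537.42, so BH ≈ 23.18.
Step 2: By the inverse law of cosines on triangle HBI: cos(∠HBI) = (23.18² + 12² − 12²) / (2·23.18·12) = 537.42/556.37 = 0.9659, so ∠HBI = 15°.

Therefore, the measure of angle ∠HBI = 15°.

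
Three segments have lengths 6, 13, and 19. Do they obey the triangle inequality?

The longest side is 19. The other two sides sum to 6 + 13 = 19.
Since 19 ≤ 19, the two shorter sides cannot reach around to close the triangle.

No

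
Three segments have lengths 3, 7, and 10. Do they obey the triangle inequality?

Check the triangle inequality: 3 + 7 = 10 ≤ 10.
Since the sum of two sides does not exceed the third, no triangle can be formed.

No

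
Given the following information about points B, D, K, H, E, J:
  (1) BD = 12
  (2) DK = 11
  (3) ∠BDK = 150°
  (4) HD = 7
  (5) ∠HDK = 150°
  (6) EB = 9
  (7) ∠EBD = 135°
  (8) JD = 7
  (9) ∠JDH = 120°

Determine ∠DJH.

Step 1: By the law of cosines on triangle JDH: JH² = 7² + 7² − 2·7·7·cos(120°) = 147, so JH = 7·√3.
Step 2: By the inverse law of cosines on triangle DJH: cos(∠DJH) = (7² + (7·√3)² − 7²) / (2·7·7·√3) = 147/169.74 = 0.866, so ∠DJH = 30°.

Therefore, the measure of angle ∠DJH = 30°.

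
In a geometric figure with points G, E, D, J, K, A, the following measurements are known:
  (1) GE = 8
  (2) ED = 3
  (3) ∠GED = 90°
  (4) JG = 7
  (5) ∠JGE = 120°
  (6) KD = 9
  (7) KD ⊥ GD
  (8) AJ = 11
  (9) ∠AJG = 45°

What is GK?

Step 1: By the law of cosines on triangle GED: GD² = 8² + 3² − 2·8·3·cos(90°) = 73, so GD = √73.
Step 2: By the law of cosines on triangle GDK: GK² = √73² + 9² − 2·√73·9·cos(90°) = 154, so GK = √154.

Therefore, the length of GK = √154.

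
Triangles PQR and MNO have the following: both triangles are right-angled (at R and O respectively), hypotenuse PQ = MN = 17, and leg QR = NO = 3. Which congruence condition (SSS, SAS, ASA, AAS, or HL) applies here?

Consider the given information: both triangles are right-angled (at R and O respectively), hypotenuse PQ = MN = 17, and leg QR = NO = 3
This is not SSS or SAS: SSS requires all three pairs of sides, but we don't have that. SAS requires two sides and the included angle between them.
The correct criterion is HL. The hypotenuse and one leg of two right triangles are equal (Hypotenuse-Leg).

HL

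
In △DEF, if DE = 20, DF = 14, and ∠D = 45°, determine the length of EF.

When two sides and the included angle are known, the law of cosines gives the third side.
c^2 = a^2 + b^2 - 2ab cos(C) generalizes the Pythagorean theorem to non-right triangles.
Here: EF^2 = 400 + 196 - 560*(sqrt(2)/2) = 596 - 280*sqrt(2)
EF = 2*sqrt(149 - 70*sqrt(2))

2*sqrt(149 - 70*sqrt(2))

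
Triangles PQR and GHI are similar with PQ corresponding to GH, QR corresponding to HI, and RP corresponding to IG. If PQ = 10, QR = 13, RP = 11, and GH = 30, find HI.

k = 30/10 = 3. HI = 3 * 13 = 39.

39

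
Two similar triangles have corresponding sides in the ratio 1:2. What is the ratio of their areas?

The ratio of areas of similar triangles equals the square of the side ratio.
Side ratio = 1:2
Area ratio = (1/2)^2 = 1/4 = 1:4

1:4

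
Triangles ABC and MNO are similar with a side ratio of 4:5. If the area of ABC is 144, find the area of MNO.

For similar figures, the area ratio equals the square of the side ratio.
Side ratio (ABC to MNO) = 4:5, so area ratio = 4^2:5^2 = 16:25.
If the area of ABC is 144, then the area of MNO = 144 * (25/16) = 225.

225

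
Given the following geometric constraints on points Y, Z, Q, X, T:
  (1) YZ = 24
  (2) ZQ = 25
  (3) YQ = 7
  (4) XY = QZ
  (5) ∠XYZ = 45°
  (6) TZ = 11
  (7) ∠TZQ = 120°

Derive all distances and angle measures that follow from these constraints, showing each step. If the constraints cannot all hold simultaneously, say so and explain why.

The constraints are consistent.

From the given relations:
  XY = QZ = 25

Step 1: From ZY = 24, YX = 25, and ∠ZYX = 45°, by the law of cosines:
  ZX² = ZY² + YX² - 2·ZY·YX·cos(45°) = 576 + 625 - 848.5 = 352.5
  ZX ≈ 18.77

Step 2: From QZ = 25, ZT = 11, and ∠QZT = 120°, by the law of cosines:
  QT² = QZ² + ZT² - 2·QZ·ZT·cos(120°) = 625 + 121 + 275 = 1021
  QT ≈ 31.95

Step 3: From YQ = 7, YZ = 24, QZ = 25, by the inverse law of cosines:
  cos(∠QYZ) = (YQ² + YZ² - QZ²) / (2·YQ·YZ)
  ∠QYZ = 90°

Step 4: From ZQ = 25, ZY = 24, QY = 7, by the inverse law of cosines:
  cos(∠QZY) = (ZQ² + ZY² - QY²) / (2·ZQ·ZY)
  ∠QZY = 16.26°

Step 5: From QY = 7, QZ = 25, YZ = 24, by the inverse law of cosines:
  cos(∠YQZ) = (QY² + QZ² - YZ²) / (2·QY·QZ)
  ∠YQZ = 73.74°

Step 6: From ZX = 18.77, ZY = 24, XY = 25, by the inverse law of cosines:
  cos(∠XZY) = (ZX² + ZY² - XY²) / (2·ZX·ZY)
  ∠XZY = 70.32°

Step 7: From QT = 31.95, QZ = 25, TZ = 11, by the inverse law of cosines:
  cos(∠TQZ) = (QT² + QZ² - TZ²) / (2·QT·QZ)
  ∠TQZ = 17.35°

Step 8: From XY = 25, XZ = 18.77, YZ = 24, by the inverse law of cosines:
  cos(∠YXZ) = (XY² + XZ² - YZ²) / (2·XY·XZ)
  ∠YXZ = 64.68°

Step 9: From TQ = 31.95, TZ = 11, QZ = 25, by the inverse law of cosines:
  cos(∠QTZ) = (TQ² + TZ² - QZ²) / (2·TQ·TZ)
  ∠QTZ = 42.65°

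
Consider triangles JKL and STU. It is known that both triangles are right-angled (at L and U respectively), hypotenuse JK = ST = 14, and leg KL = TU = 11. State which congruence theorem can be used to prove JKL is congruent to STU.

The given information provides:
both triangles are right-angled (at L and U respectively), hypotenuse JK = ST = 14, and leg KL = TU = 11
This matches the HL congruence theorem.
The hypotenuse and one leg of two right triangles are equal (Hypotenuse-Leg).

HL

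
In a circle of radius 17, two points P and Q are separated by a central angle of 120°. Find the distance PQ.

Drop a perpendicular from the center to the chord, bisecting both the chord and the central angle.
Each half-chord = r sin(θ/2) = 17 sin(60°).
The full chord = 2 × 17 × sin(60°) = 17*sqrt(3).

17*sqrt(3)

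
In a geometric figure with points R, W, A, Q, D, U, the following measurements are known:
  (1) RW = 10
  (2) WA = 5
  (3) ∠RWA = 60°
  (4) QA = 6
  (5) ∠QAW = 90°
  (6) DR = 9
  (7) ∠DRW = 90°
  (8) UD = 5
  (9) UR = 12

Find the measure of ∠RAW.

Step 1: By the law of cosines on triangle AWR: AR² = 5² + 10² − 2·5·10·cos(60°) = 75, so AR = 5·√3.
Step 2: By the inverse law of cosines on triangle RAW: cos(∠RAW) = ((5·√3)² + 5² − 10²) / (2·5·√3·5) = 0/86.6 = 0, so ∠RAW = 90°.

Therefore, the measure of angle ∠RAW = 90°.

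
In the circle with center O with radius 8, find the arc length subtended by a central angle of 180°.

Arc length = 2πr × θ/360
= 2π × 8 × 1/2
= 8*pi

8*pi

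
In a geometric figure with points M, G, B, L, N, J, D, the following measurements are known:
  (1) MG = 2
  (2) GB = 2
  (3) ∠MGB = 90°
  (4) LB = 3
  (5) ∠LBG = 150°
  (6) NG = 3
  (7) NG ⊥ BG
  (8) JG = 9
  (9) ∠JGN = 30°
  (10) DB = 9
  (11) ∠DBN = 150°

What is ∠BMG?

Step 1: By the law of cosines on triangle MGB: MB² = 2² + 2² − 2·2·2·cos(90°) = 8, so MB = 2·√2.
Step 2: By the inverse law of cosines on triangle BMG: cos(∠BMG) = ((2·√2)² + 2² − 2²) / (2·2·√2·2) = 8/11.31 = 0.7071, so ∠BMG = 45°.

Therefore, the measure of angle ∠BMG = 45°.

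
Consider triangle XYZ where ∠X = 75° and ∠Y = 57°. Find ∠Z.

angle Z = 180 - 75 - 57 = 48 degrees.

48 degrees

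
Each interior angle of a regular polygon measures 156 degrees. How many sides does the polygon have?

Exterior angle = 180 - 156 = 24. n = 360 / 24 = 15.

15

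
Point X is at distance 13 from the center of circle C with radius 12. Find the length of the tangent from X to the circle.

The tangent, radius, and line from the external point to the center form a right triangle.
The right angle is where the tangent meets the radius.
By the Pythagorean theorem: tangent² + 12² = 13²
tangent² = 169 - 144 = 25
tangent = 5

5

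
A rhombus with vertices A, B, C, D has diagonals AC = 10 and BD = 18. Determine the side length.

The diagonals of a rhombus bisect each other at right angles.
Half-diagonals: 10/2 = 5 and 18/2 = 9
side = sqrt(5^2 + 9^2)
side = sqrt(25 + 81)
side = sqrt(106)

sqrt(106)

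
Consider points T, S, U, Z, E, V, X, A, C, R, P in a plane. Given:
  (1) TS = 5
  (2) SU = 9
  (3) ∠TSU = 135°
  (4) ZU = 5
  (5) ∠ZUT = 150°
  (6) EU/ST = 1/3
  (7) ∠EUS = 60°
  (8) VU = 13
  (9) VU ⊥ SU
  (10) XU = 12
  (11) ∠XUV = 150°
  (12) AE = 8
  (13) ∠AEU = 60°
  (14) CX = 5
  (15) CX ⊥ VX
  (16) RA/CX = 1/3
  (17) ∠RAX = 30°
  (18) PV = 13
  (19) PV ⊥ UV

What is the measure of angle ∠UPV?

Step 1: By the law of cosines on triangle PVU: PU² = 13² + 13² − 2·13·13·cos(90°) = 338, so PU = 13·√2.
Step 2: By the inverse law of cosines on triangle UPV: cos(∠UPV) = ((13·√2)² + 13² − 13²) / (2·13·√2·13) = 338/478 = 0.7071, so ∠UPV = 45°.

Therefore, the measure of angle ∠UPV = 45°.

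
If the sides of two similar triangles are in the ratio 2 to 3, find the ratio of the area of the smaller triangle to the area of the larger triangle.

Area ratio = (side ratio)^2 = (2/3)^2 = 4:9.

4:9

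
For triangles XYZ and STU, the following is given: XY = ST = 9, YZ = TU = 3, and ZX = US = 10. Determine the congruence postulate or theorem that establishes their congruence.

Consider the given information: XY = ST = 9, YZ = TU = 3, and ZX = US = 10
This is not SAS or HL: SAS requires two sides and the included angle between them. HL only applies to right triangles with matching hypotenuse and leg.
The correct criterion is SSS. All three pairs of corresponding sides are equal (Side-Side-Side).

SSS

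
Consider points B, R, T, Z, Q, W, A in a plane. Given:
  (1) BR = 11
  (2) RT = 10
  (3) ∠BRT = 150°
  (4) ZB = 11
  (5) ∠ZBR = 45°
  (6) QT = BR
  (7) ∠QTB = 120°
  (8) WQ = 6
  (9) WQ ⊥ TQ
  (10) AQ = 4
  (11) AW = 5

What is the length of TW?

From the given relations: QT = BR = 11.
Step 1: By the law of cosines on triangle TQW: TW² = 11² + 6² − 2·11·6·cos(90°) = 157, so TW = √157.

Therefore, the length of TW = √157.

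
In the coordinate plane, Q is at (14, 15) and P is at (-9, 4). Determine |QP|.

d = sqrt((-9 - 14)^2 + (4 - 15)^2)
d = sqrt(-23^2 + -11^2)
d = sqrt(529 + 121)
d = sqrt(650) = 5*sqrt(26)

5*sqrt(26)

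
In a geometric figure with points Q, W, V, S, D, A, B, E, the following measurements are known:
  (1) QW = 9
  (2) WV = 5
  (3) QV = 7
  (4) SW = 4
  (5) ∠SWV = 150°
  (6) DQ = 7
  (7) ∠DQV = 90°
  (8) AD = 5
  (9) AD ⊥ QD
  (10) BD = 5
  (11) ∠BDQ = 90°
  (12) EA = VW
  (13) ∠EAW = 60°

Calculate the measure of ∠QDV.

Step 1: By the law of cosines on triangle DQV: DV² = 7² + 7² − 2·7·7·cos(90°) = 98, so DV = 7·√2.
Step 2: By the inverse law of cosines on triangle QDV: cos(∠QDV) = (7² + (7·√2)² − 7²) / (2·7·7·√2) = 98/138.59 = 0.7071, so ∠QDV = 45°.

Therefore, the measure of angle ∠QDV = 45°.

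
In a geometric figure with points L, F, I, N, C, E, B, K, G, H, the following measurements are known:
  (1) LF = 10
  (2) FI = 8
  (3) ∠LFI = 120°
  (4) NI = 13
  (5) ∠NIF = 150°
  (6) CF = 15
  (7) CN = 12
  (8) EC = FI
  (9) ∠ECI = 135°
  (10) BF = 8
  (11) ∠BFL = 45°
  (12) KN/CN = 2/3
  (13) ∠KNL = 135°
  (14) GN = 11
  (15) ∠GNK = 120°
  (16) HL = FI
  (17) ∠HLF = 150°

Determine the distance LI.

Step 1: By the law of cosines on triangle LFI: LI² = 10² + 8² − 2·10·8·cos(120°) = 244, so LI = 2·√61.

Therefore, the length of LI = 2·√61.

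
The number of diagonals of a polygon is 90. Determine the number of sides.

Using d = n(n - 3)/2, we solve 90 = n(n - 3)/2.
So n(n - 3) = 180.
Testing n = 15: 15 * 12 = 180 = 180. Correct.
The polygon has 15 sides.

15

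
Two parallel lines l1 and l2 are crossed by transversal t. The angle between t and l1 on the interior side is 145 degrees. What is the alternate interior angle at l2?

Alternate interior angles formed by parallel lines and a transversal are equal.
The given angle is 145 degrees.
The alternate interior angle = 145 degrees.

145 degrees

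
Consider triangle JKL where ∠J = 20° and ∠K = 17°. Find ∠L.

The interior angles sum to 180°: angle L = 180 - 20 - 17 = 143°.
The triangle is obtuse (angles 20°, 17°, 143°).

143 degrees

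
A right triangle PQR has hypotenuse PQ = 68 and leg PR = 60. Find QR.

QR = sqrt(68^2 - 60^2) = sqrt(1024) = 32

32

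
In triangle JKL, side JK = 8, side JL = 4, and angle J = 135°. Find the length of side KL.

Law of cosines: KL^2 = 8^2 + 4^2 - 2(8)(4)cos(135°) = 32*sqrt(2) + 80, so KL = 4*sqrt(2*sqrt(2) + 5).

4*sqrt(2*sqrt(2) + 5)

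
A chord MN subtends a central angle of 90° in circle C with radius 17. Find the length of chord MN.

Drop a perpendicular from the center to the chord, bisecting both the chord and the central angle.
Each half-chord = r sin(θ/2) = 17 sin(45°).
The full chord = 2 × 17 × sin(45°) = 17*sqrt(2).

17*sqrt(2)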